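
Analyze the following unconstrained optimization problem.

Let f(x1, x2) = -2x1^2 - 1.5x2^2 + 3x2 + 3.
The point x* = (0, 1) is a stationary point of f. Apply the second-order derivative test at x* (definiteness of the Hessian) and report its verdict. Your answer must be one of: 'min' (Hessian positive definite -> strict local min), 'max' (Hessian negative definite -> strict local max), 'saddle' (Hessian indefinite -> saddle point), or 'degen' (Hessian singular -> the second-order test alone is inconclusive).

Compute the Hessian H = grad^2 f:
  H = [[-4, 0], [0, -3]]
Verify stationarity: grad f(x*) = H x* + g = (0, 0).
Eigenvalues of H: -4, -3.
Both eigenvalues < 0, so H is negative definite -> x* is a strict local max.

max


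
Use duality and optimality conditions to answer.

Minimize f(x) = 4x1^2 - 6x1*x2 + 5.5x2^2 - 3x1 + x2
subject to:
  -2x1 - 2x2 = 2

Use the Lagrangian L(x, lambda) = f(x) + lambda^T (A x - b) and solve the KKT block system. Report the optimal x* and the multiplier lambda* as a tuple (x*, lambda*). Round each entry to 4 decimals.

Form the Lagrangian:
  L(x, lambda) = (1/2) x^T Q x + c^T x + lambda^T (A x - b)
Stationarity (grad_x L = 0): Q x + c + A^T lambda = 0.
Primal feasibility: A x = b.

This gives the KKT block system:
  [ Q   A^T ] [ x     ]   [-c ]
  [ A    0  ] [ lambda ] = [ b ]

Solving the linear system:
  x*      = (-0.4194, -0.5806)
  lambda* = (-1.4355)
  f(x*)   = 1.7742

x* = (-0.4194, -0.5806), lambda* = (-1.4355)


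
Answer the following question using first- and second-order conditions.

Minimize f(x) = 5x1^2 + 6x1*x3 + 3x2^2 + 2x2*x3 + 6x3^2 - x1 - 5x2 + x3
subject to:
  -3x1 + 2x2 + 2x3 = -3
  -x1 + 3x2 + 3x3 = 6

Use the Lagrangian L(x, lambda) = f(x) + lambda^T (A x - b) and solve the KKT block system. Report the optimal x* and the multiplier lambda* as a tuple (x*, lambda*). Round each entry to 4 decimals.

Form the Lagrangian:
  L(x, lambda) = (1/2) x^T Q x + c^T x + lambda^T (A x - b)
Stationarity (grad_x L = 0): Q x + c + A^T lambda = 0.
Primal feasibility: A x = b.

This gives the KKT block system:
  [ Q   A^T ] [ x     ]   [-c ]
  [ A    0  ] [ lambda ] = [ b ]

Solving the linear system:
  x*      = (3, 3.8571, -0.8571)
  lambda* = (12.5714, -13.8571)
  f(x*)   = 48.8571

x* = (3, 3.8571, -0.8571), lambda* = (12.5714, -13.8571)


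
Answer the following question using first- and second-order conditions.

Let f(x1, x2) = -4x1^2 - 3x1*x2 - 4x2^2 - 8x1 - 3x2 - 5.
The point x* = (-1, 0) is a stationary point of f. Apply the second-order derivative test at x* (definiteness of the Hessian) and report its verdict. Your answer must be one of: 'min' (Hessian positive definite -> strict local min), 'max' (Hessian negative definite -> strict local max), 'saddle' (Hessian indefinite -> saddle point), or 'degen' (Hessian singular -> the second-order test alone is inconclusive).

Compute the Hessian H = grad^2 f:
  H = [[-8, -3], [-3, -8]]
Verify stationarity: grad f(x*) = H x* + g = (0, 0).
Eigenvalues of H: -11, -5.
Both eigenvalues < 0, so H is negative definite -> x* is a strict local max.

max


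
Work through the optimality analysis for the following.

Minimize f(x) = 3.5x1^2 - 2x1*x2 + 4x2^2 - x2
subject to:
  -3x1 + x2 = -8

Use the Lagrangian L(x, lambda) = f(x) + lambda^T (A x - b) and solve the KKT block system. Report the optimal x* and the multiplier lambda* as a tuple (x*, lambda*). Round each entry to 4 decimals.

Form the Lagrangian:
  L(x, lambda) = (1/2) x^T Q x + c^T x + lambda^T (A x - b)
Stationarity (grad_x L = 0): Q x + c + A^T lambda = 0.
Primal feasibility: A x = b.

This gives the KKT block system:
  [ Q   A^T ] [ x     ]   [-c ]
  [ A    0  ] [ lambda ] = [ b ]

Solving the linear system:
  x*      = (2.6716, 0.0149)
  lambda* = (6.2239)
  f(x*)   = 24.8881

x* = (2.6716, 0.0149), lambda* = (6.2239)


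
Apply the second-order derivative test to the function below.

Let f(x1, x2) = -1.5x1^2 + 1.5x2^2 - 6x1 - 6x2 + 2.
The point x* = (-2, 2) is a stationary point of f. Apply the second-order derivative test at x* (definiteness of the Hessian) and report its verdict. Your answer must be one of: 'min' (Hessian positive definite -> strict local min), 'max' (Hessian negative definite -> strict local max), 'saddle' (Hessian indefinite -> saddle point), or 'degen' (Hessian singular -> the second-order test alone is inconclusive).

Compute the Hessian H = grad^2 f:
  H = [[-3, 0], [0, 3]]
Verify stationarity: grad f(x*) = H x* + g = (0, 0).
Eigenvalues of H: -3, 3.
Eigenvalues have mixed signs, so H is indefinite -> x* is a saddle point.

saddle


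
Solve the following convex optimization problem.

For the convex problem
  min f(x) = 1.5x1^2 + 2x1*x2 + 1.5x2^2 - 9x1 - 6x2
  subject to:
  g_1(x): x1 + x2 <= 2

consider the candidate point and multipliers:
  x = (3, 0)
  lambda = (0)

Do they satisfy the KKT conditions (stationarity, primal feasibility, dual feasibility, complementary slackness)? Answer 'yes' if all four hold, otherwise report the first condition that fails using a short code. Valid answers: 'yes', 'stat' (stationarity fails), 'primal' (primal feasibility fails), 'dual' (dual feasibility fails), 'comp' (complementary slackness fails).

Gradient of f: grad f(x) = Q x + c = (0, 0)
Constraint values g_i(x) = a_i^T x - b_i:
  g_1((3, 0)) = 1
Stationarity residual: grad f(x) + sum_i lambda_i a_i = (0, 0)
  -> stationarity OK
Primal feasibility (all g_i <= 0): FAILS
Dual feasibility (all lambda_i >= 0): OK
Complementary slackness (lambda_i * g_i(x) = 0 for all i): OK

Verdict: the first failing condition is primal_feasibility -> primal.

primal


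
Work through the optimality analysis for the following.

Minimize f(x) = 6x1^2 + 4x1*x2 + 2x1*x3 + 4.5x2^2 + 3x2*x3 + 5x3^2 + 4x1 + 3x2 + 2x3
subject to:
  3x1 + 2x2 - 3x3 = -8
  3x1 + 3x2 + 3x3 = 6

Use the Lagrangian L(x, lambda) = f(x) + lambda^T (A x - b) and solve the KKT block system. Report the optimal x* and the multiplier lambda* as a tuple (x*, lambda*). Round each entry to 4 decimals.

Form the Lagrangian:
  L(x, lambda) = (1/2) x^T Q x + c^T x + lambda^T (A x - b)
Stationarity (grad_x L = 0): Q x + c + A^T lambda = 0.
Primal feasibility: A x = b.

This gives the KKT block system:
  [ Q   A^T ] [ x     ]   [-c ]
  [ A    0  ] [ lambda ] = [ b ]

Solving the linear system:
  x*      = (-0.2804, -0.0635, 2.3439)
  lambda* = (3.2698, -4.9594)
  f(x*)   = 29.6455

x* = (-0.2804, -0.0635, 2.3439), lambda* = (3.2698, -4.9594)


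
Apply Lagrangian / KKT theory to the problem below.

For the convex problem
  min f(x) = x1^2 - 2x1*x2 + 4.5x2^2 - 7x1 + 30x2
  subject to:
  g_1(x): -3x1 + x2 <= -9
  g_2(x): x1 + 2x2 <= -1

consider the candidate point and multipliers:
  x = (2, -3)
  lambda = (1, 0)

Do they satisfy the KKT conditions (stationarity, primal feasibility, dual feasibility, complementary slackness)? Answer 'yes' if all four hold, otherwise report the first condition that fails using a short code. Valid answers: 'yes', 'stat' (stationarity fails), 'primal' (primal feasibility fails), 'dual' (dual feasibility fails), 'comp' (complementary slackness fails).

Gradient of f: grad f(x) = Q x + c = (3, -1)
Constraint values g_i(x) = a_i^T x - b_i:
  g_1((2, -3)) = 0
  g_2((2, -3)) = -3
Stationarity residual: grad f(x) + sum_i lambda_i a_i = (0, 0)
  -> stationarity OK
Primal feasibility (all g_i <= 0): OK
Dual feasibility (all lambda_i >= 0): OK
Complementary slackness (lambda_i * g_i(x) = 0 for all i): OK

Verdict: yes, KKT holds.

yes


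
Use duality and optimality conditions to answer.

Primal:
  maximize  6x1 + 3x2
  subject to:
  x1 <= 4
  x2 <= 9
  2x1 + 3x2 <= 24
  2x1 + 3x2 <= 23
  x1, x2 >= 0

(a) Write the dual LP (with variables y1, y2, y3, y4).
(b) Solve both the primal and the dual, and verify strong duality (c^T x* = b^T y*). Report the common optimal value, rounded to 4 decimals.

The standard primal-dual pair for 'max c^T x s.t. A x <= b, x >= 0' is:
  Dual:  min b^T y  s.t.  A^T y >= c,  y >= 0.

So the dual LP is:
  minimize  4y1 + 9y2 + 24y3 + 23y4
  subject to:
    y1 + 2y3 + 2y4 >= 6
    y2 + 3y3 + 3y4 >= 3
    y1, y2, y3, y4 >= 0

Solving the primal: x* = (4, 5).
  primal value c^T x* = 39.
Solving the dual: y* = (4, 0, 0, 1).
  dual value b^T y* = 39.
Strong duality: c^T x* = b^T y*. Confirmed.

39


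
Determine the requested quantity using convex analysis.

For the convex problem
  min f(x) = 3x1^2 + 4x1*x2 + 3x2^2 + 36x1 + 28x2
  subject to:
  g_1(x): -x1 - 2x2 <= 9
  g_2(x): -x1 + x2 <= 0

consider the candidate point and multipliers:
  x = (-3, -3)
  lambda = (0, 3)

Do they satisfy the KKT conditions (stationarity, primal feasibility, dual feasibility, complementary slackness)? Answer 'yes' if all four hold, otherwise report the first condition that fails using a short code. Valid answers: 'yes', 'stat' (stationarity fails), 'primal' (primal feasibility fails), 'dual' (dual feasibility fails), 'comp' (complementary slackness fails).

Gradient of f: grad f(x) = Q x + c = (6, -2)
Constraint values g_i(x) = a_i^T x - b_i:
  g_1((-3, -3)) = 0
  g_2((-3, -3)) = 0
Stationarity residual: grad f(x) + sum_i lambda_i a_i = (3, 1)
  -> stationarity FAILS
Primal feasibility (all g_i <= 0): OK
Dual feasibility (all lambda_i >= 0): OK
Complementary slackness (lambda_i * g_i(x) = 0 for all i): OK

Verdict: the first failing condition is stationarity -> stat.

stat


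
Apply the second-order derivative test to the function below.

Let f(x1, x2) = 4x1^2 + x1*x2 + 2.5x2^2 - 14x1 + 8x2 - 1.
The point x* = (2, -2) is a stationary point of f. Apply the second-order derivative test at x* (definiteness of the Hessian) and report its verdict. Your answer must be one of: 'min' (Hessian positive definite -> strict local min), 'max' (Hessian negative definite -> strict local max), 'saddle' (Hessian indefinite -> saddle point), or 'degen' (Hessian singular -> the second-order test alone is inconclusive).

Compute the Hessian H = grad^2 f:
  H = [[8, 1], [1, 5]]
Verify stationarity: grad f(x*) = H x* + g = (0, 0).
Eigenvalues of H: 4.6972, 8.3028.
Both eigenvalues > 0, so H is positive definite -> x* is a strict local min.

min


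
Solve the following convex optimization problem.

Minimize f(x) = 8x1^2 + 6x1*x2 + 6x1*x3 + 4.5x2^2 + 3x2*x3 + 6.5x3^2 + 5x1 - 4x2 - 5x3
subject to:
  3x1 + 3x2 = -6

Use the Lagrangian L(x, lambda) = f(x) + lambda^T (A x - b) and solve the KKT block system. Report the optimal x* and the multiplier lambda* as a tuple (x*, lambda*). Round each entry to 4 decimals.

Form the Lagrangian:
  L(x, lambda) = (1/2) x^T Q x + c^T x + lambda^T (A x - b)
Stationarity (grad_x L = 0): Q x + c + A^T lambda = 0.
Primal feasibility: A x = b.

This gives the KKT block system:
  [ Q   A^T ] [ x     ]   [-c ]
  [ A    0  ] [ lambda ] = [ b ]

Solving the linear system:
  x*      = (-1.425, -0.575, 1.175)
  lambda* = (4.7333)
  f(x*)   = 8.85

x* = (-1.425, -0.575, 1.175), lambda* = (4.7333)


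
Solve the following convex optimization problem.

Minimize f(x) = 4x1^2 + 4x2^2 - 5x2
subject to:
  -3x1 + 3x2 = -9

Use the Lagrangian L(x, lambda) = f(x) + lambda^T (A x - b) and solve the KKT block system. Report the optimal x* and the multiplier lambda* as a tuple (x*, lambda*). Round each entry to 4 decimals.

Form the Lagrangian:
  L(x, lambda) = (1/2) x^T Q x + c^T x + lambda^T (A x - b)
Stationarity (grad_x L = 0): Q x + c + A^T lambda = 0.
Primal feasibility: A x = b.

This gives the KKT block system:
  [ Q   A^T ] [ x     ]   [-c ]
  [ A    0  ] [ lambda ] = [ b ]

Solving the linear system:
  x*      = (1.8125, -1.1875)
  lambda* = (4.8333)
  f(x*)   = 24.7188

x* = (1.8125, -1.1875), lambda* = (4.8333)


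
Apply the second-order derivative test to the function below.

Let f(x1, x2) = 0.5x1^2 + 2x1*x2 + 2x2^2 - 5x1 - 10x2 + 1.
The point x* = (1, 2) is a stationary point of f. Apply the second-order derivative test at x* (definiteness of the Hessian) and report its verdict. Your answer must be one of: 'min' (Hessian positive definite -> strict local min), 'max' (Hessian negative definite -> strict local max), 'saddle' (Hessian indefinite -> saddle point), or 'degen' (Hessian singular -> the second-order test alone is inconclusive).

Compute the Hessian H = grad^2 f:
  H = [[1, 2], [2, 4]]
Verify stationarity: grad f(x*) = H x* + g = (0, 0).
Eigenvalues of H: 0, 5.
H has a zero eigenvalue (singular; positive semidefinite but not definite), so H is neither positive definite, negative definite, nor indefinite. The second-order test alone is inconclusive -> degen.
(Indeed, f is constant along the null direction of H through x*, so x* is not a strict local extremum.)

degen


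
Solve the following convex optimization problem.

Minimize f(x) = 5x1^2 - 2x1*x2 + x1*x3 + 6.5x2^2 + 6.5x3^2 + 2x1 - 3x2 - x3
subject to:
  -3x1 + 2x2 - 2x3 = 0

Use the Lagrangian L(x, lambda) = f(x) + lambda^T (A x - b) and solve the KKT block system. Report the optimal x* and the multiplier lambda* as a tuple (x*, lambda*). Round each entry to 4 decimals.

Form the Lagrangian:
  L(x, lambda) = (1/2) x^T Q x + c^T x + lambda^T (A x - b)
Stationarity (grad_x L = 0): Q x + c + A^T lambda = 0.
Primal feasibility: A x = b.

This gives the KKT block system:
  [ Q   A^T ] [ x     ]   [-c ]
  [ A    0  ] [ lambda ] = [ b ]

Solving the linear system:
  x*      = (-0.0172, 0.1403, 0.1661)
  lambda* = (0.5711)
  f(x*)   = -0.3107

x* = (-0.0172, 0.1403, 0.1661), lambda* = (0.5711)


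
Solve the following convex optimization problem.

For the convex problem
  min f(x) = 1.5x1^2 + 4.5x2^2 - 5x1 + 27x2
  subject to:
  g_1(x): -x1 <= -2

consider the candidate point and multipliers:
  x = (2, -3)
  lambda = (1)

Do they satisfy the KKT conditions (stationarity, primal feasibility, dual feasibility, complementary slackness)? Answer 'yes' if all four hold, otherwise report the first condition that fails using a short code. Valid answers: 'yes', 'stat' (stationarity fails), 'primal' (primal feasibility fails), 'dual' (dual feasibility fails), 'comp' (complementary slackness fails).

Gradient of f: grad f(x) = Q x + c = (1, 0)
Constraint values g_i(x) = a_i^T x - b_i:
  g_1((2, -3)) = 0
Stationarity residual: grad f(x) + sum_i lambda_i a_i = (0, 0)
  -> stationarity OK
Primal feasibility (all g_i <= 0): OK
Dual feasibility (all lambda_i >= 0): OK
Complementary slackness (lambda_i * g_i(x) = 0 for all i): OK

Verdict: yes, KKT holds.

yes


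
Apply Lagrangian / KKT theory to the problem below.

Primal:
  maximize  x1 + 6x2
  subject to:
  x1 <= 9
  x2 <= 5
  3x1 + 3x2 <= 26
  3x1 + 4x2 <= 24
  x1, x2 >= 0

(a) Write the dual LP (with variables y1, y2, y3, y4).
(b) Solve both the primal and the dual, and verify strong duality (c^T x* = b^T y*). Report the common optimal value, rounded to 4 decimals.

The standard primal-dual pair for 'max c^T x s.t. A x <= b, x >= 0' is:
  Dual:  min b^T y  s.t.  A^T y >= c,  y >= 0.

So the dual LP is:
  minimize  9y1 + 5y2 + 26y3 + 24y4
  subject to:
    y1 + 3y3 + 3y4 >= 1
    y2 + 3y3 + 4y4 >= 6
    y1, y2, y3, y4 >= 0

Solving the primal: x* = (1.3333, 5).
  primal value c^T x* = 31.3333.
Solving the dual: y* = (0, 4.6667, 0, 0.3333).
  dual value b^T y* = 31.3333.
Strong duality: c^T x* = b^T y*. Confirmed.

31.3333


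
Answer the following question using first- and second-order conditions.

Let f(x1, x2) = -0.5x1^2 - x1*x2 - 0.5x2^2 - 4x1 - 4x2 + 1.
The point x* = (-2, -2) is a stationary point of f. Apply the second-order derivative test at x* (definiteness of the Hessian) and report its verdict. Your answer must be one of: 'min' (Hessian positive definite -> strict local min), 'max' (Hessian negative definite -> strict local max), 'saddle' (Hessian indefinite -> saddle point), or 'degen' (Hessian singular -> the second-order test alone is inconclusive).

Compute the Hessian H = grad^2 f:
  H = [[-1, -1], [-1, -1]]
Verify stationarity: grad f(x*) = H x* + g = (0, 0).
Eigenvalues of H: -2, 0.
H has a zero eigenvalue (singular; negative semidefinite but not definite), so H is neither positive definite, negative definite, nor indefinite. The second-order test alone is inconclusive -> degen.
(Indeed, f is constant along the null direction of H through x*, so x* is not a strict local extremum.)

degen


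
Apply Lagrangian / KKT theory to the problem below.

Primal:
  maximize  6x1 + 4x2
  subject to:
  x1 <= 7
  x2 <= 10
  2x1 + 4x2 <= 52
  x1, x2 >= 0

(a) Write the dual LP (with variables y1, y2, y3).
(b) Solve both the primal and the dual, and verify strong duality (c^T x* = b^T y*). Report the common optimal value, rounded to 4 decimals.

The standard primal-dual pair for 'max c^T x s.t. A x <= b, x >= 0' is:
  Dual:  min b^T y  s.t.  A^T y >= c,  y >= 0.

So the dual LP is:
  minimize  7y1 + 10y2 + 52y3
  subject to:
    y1 + 2y3 >= 6
    y2 + 4y3 >= 4
    y1, y2, y3 >= 0

Solving the primal: x* = (7, 9.5).
  primal value c^T x* = 80.
Solving the dual: y* = (4, 0, 1).
  dual value b^T y* = 80.
Strong duality: c^T x* = b^T y*. Confirmed.

80


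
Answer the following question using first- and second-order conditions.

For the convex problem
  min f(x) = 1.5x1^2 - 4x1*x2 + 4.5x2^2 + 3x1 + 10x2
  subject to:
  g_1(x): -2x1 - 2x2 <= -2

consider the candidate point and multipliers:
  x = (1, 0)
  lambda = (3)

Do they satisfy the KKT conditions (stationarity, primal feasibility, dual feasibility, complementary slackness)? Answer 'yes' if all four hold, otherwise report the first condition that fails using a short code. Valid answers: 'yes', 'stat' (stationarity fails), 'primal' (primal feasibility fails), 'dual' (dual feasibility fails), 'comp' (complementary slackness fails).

Gradient of f: grad f(x) = Q x + c = (6, 6)
Constraint values g_i(x) = a_i^T x - b_i:
  g_1((1, 0)) = 0
Stationarity residual: grad f(x) + sum_i lambda_i a_i = (0, 0)
  -> stationarity OK
Primal feasibility (all g_i <= 0): OK
Dual feasibility (all lambda_i >= 0): OK
Complementary slackness (lambda_i * g_i(x) = 0 for all i): OK

Verdict: yes, KKT holds.

yes


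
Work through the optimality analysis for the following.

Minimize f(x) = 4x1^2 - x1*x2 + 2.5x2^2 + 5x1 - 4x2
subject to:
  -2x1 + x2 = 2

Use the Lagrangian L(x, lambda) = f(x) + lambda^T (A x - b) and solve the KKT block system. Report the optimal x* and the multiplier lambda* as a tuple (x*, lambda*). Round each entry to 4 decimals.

Form the Lagrangian:
  L(x, lambda) = (1/2) x^T Q x + c^T x + lambda^T (A x - b)
Stationarity (grad_x L = 0): Q x + c + A^T lambda = 0.
Primal feasibility: A x = b.

This gives the KKT block system:
  [ Q   A^T ] [ x     ]   [-c ]
  [ A    0  ] [ lambda ] = [ b ]

Solving the linear system:
  x*      = (-0.625, 0.75)
  lambda* = (-0.375)
  f(x*)   = -2.6875

x* = (-0.625, 0.75), lambda* = (-0.375)


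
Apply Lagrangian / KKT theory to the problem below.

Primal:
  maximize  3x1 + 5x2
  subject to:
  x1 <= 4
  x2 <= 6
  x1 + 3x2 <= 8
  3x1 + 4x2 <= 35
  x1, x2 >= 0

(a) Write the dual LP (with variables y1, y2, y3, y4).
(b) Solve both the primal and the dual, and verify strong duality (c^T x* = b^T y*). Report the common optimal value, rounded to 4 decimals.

The standard primal-dual pair for 'max c^T x s.t. A x <= b, x >= 0' is:
  Dual:  min b^T y  s.t.  A^T y >= c,  y >= 0.

So the dual LP is:
  minimize  4y1 + 6y2 + 8y3 + 35y4
  subject to:
    y1 + y3 + 3y4 >= 3
    y2 + 3y3 + 4y4 >= 5
    y1, y2, y3, y4 >= 0

Solving the primal: x* = (4, 1.3333).
  primal value c^T x* = 18.6667.
Solving the dual: y* = (1.3333, 0, 1.6667, 0).
  dual value b^T y* = 18.6667.
Strong duality: c^T x* = b^T y*. Confirmed.

18.6667


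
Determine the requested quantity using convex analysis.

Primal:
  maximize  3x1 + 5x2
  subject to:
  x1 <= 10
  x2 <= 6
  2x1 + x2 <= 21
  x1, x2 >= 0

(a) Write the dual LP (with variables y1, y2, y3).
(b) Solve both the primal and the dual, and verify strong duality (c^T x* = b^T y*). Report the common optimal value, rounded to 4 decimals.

The standard primal-dual pair for 'max c^T x s.t. A x <= b, x >= 0' is:
  Dual:  min b^T y  s.t.  A^T y >= c,  y >= 0.

So the dual LP is:
  minimize  10y1 + 6y2 + 21y3
  subject to:
    y1 + 2y3 >= 3
    y2 + y3 >= 5
    y1, y2, y3 >= 0

Solving the primal: x* = (7.5, 6).
  primal value c^T x* = 52.5.
Solving the dual: y* = (0, 3.5, 1.5).
  dual value b^T y* = 52.5.
Strong duality: c^T x* = b^T y*. Confirmed.

52.5


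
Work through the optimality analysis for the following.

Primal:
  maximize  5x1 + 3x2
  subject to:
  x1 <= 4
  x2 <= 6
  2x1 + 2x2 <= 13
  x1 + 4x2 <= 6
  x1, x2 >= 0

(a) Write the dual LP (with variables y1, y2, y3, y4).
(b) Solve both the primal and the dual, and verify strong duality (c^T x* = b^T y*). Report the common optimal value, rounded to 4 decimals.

The standard primal-dual pair for 'max c^T x s.t. A x <= b, x >= 0' is:
  Dual:  min b^T y  s.t.  A^T y >= c,  y >= 0.

So the dual LP is:
  minimize  4y1 + 6y2 + 13y3 + 6y4
  subject to:
    y1 + 2y3 + y4 >= 5
    y2 + 2y3 + 4y4 >= 3
    y1, y2, y3, y4 >= 0

Solving the primal: x* = (4, 0.5).
  primal value c^T x* = 21.5.
Solving the dual: y* = (4.25, 0, 0, 0.75).
  dual value b^T y* = 21.5.
Strong duality: c^T x* = b^T y*. Confirmed.

21.5


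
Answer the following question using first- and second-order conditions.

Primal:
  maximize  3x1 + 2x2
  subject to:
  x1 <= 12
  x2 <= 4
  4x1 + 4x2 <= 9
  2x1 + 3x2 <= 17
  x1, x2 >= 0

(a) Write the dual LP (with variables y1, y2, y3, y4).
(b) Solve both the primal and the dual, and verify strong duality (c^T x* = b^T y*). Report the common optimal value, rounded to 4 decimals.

The standard primal-dual pair for 'max c^T x s.t. A x <= b, x >= 0' is:
  Dual:  min b^T y  s.t.  A^T y >= c,  y >= 0.

So the dual LP is:
  minimize  12y1 + 4y2 + 9y3 + 17y4
  subject to:
    y1 + 4y3 + 2y4 >= 3
    y2 + 4y3 + 3y4 >= 2
    y1, y2, y3, y4 >= 0

Solving the primal: x* = (2.25, 0).
  primal value c^T x* = 6.75.
Solving the dual: y* = (0, 0, 0.75, 0).
  dual value b^T y* = 6.75.
Strong duality: c^T x* = b^T y*. Confirmed.

6.75


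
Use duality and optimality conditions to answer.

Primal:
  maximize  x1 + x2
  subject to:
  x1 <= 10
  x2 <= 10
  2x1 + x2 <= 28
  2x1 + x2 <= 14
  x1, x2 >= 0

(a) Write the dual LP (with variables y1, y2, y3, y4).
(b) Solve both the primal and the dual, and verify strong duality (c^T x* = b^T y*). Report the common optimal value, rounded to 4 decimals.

The standard primal-dual pair for 'max c^T x s.t. A x <= b, x >= 0' is:
  Dual:  min b^T y  s.t.  A^T y >= c,  y >= 0.

So the dual LP is:
  minimize  10y1 + 10y2 + 28y3 + 14y4
  subject to:
    y1 + 2y3 + 2y4 >= 1
    y2 + y3 + y4 >= 1
    y1, y2, y3, y4 >= 0

Solving the primal: x* = (2, 10).
  primal value c^T x* = 12.
Solving the dual: y* = (0, 0.5, 0, 0.5).
  dual value b^T y* = 12.
Strong duality: c^T x* = b^T y*. Confirmed.

12


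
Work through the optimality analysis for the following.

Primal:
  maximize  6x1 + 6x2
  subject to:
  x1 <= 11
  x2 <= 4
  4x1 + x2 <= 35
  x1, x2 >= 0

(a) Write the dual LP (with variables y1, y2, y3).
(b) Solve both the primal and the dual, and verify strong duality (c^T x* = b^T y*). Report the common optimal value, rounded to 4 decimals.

The standard primal-dual pair for 'max c^T x s.t. A x <= b, x >= 0' is:
  Dual:  min b^T y  s.t.  A^T y >= c,  y >= 0.

So the dual LP is:
  minimize  11y1 + 4y2 + 35y3
  subject to:
    y1 + 4y3 >= 6
    y2 + y3 >= 6
    y1, y2, y3 >= 0

Solving the primal: x* = (7.75, 4).
  primal value c^T x* = 70.5.
Solving the dual: y* = (0, 4.5, 1.5).
  dual value b^T y* = 70.5.
Strong duality: c^T x* = b^T y*. Confirmed.

70.5


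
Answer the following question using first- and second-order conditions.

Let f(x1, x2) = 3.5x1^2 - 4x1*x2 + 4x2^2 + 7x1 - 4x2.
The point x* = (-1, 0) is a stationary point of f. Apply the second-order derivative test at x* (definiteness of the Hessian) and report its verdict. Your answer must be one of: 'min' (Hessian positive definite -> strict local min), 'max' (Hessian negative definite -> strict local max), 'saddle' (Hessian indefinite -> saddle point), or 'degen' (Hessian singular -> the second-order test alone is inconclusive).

Compute the Hessian H = grad^2 f:
  H = [[7, -4], [-4, 8]]
Verify stationarity: grad f(x*) = H x* + g = (0, 0).
Eigenvalues of H: 3.4689, 11.5311.
Both eigenvalues > 0, so H is positive definite -> x* is a strict local min.

min


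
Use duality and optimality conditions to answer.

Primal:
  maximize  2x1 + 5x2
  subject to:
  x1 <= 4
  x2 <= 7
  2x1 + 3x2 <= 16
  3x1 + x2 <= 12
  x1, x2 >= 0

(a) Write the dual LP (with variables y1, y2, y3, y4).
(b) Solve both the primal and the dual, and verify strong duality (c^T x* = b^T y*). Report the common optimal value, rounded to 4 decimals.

The standard primal-dual pair for 'max c^T x s.t. A x <= b, x >= 0' is:
  Dual:  min b^T y  s.t.  A^T y >= c,  y >= 0.

So the dual LP is:
  minimize  4y1 + 7y2 + 16y3 + 12y4
  subject to:
    y1 + 2y3 + 3y4 >= 2
    y2 + 3y3 + y4 >= 5
    y1, y2, y3, y4 >= 0

Solving the primal: x* = (0, 5.3333).
  primal value c^T x* = 26.6667.
Solving the dual: y* = (0, 0, 1.6667, 0).
  dual value b^T y* = 26.6667.
Strong duality: c^T x* = b^T y*. Confirmed.

26.6667


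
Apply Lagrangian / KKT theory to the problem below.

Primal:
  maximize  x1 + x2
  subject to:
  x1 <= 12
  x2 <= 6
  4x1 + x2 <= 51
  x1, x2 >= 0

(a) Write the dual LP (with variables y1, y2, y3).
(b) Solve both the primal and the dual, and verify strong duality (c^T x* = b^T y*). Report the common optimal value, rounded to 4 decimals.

The standard primal-dual pair for 'max c^T x s.t. A x <= b, x >= 0' is:
  Dual:  min b^T y  s.t.  A^T y >= c,  y >= 0.

So the dual LP is:
  minimize  12y1 + 6y2 + 51y3
  subject to:
    y1 + 4y3 >= 1
    y2 + y3 >= 1
    y1, y2, y3 >= 0

Solving the primal: x* = (11.25, 6).
  primal value c^T x* = 17.25.
Solving the dual: y* = (0, 0.75, 0.25).
  dual value b^T y* = 17.25.
Strong duality: c^T x* = b^T y*. Confirmed.

17.25


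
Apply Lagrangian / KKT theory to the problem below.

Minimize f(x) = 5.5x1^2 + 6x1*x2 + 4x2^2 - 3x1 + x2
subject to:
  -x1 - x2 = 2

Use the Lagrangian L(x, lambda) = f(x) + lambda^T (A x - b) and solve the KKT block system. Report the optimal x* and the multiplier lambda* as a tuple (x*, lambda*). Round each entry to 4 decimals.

Form the Lagrangian:
  L(x, lambda) = (1/2) x^T Q x + c^T x + lambda^T (A x - b)
Stationarity (grad_x L = 0): Q x + c + A^T lambda = 0.
Primal feasibility: A x = b.

This gives the KKT block system:
  [ Q   A^T ] [ x     ]   [-c ]
  [ A    0  ] [ lambda ] = [ b ]

Solving the linear system:
  x*      = (0, -2)
  lambda* = (-15)
  f(x*)   = 14

x* = (0, -2), lambda* = (-15)


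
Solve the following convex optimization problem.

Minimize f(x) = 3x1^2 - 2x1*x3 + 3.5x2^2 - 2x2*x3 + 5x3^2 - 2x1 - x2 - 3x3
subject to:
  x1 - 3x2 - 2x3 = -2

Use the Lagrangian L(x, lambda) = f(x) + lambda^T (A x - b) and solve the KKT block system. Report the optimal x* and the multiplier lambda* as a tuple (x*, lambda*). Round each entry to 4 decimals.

Form the Lagrangian:
  L(x, lambda) = (1/2) x^T Q x + c^T x + lambda^T (A x - b)
Stationarity (grad_x L = 0): Q x + c + A^T lambda = 0.
Primal feasibility: A x = b.

This gives the KKT block system:
  [ Q   A^T ] [ x     ]   [-c ]
  [ A    0  ] [ lambda ] = [ b ]

Solving the linear system:
  x*      = (0.4589, 0.4514, 0.5524)
  lambda* = (0.3516)
  f(x*)   = -1.1615

x* = (0.4589, 0.4514, 0.5524), lambda* = (0.3516)


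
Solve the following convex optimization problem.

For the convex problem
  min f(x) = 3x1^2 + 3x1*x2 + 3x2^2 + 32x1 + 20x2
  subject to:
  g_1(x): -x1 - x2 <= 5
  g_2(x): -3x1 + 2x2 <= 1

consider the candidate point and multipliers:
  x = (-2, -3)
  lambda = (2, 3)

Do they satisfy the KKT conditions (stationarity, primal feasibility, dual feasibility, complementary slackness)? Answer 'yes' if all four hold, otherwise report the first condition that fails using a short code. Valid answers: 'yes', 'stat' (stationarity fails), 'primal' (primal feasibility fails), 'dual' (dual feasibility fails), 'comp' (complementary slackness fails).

Gradient of f: grad f(x) = Q x + c = (11, -4)
Constraint values g_i(x) = a_i^T x - b_i:
  g_1((-2, -3)) = 0
  g_2((-2, -3)) = -1
Stationarity residual: grad f(x) + sum_i lambda_i a_i = (0, 0)
  -> stationarity OK
Primal feasibility (all g_i <= 0): OK
Dual feasibility (all lambda_i >= 0): OK
Complementary slackness (lambda_i * g_i(x) = 0 for all i): FAILS

Verdict: the first failing condition is complementary_slackness -> comp.

comp


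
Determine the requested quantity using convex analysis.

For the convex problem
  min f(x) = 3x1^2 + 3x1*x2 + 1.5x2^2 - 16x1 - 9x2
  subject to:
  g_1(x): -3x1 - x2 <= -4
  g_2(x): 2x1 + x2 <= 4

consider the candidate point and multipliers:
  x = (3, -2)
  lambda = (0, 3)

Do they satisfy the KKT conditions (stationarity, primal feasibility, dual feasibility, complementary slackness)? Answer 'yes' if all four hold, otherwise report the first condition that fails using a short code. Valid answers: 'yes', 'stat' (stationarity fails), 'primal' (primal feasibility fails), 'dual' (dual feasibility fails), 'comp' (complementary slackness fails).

Gradient of f: grad f(x) = Q x + c = (-4, -6)
Constraint values g_i(x) = a_i^T x - b_i:
  g_1((3, -2)) = -3
  g_2((3, -2)) = 0
Stationarity residual: grad f(x) + sum_i lambda_i a_i = (2, -3)
  -> stationarity FAILS
Primal feasibility (all g_i <= 0): OK
Dual feasibility (all lambda_i >= 0): OK
Complementary slackness (lambda_i * g_i(x) = 0 for all i): OK

Verdict: the first failing condition is stationarity -> stat.

stat


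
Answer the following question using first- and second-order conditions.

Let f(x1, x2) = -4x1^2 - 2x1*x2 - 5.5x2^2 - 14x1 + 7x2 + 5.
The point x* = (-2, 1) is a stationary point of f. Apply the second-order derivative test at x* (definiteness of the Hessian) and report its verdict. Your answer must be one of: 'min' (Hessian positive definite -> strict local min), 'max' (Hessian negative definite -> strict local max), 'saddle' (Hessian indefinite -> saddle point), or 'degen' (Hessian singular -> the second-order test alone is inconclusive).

Compute the Hessian H = grad^2 f:
  H = [[-8, -2], [-2, -11]]
Verify stationarity: grad f(x*) = H x* + g = (0, 0).
Eigenvalues of H: -12, -7.
Both eigenvalues < 0, so H is negative definite -> x* is a strict local max.

max


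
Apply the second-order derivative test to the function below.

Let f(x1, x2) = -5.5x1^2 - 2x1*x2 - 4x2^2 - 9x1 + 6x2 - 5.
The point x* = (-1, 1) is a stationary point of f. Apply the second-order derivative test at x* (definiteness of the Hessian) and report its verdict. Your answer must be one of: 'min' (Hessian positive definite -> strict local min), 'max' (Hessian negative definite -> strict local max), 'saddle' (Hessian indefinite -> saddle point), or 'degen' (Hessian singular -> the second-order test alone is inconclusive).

Compute the Hessian H = grad^2 f:
  H = [[-11, -2], [-2, -8]]
Verify stationarity: grad f(x*) = H x* + g = (0, 0).
Eigenvalues of H: -12, -7.
Both eigenvalues < 0, so H is negative definite -> x* is a strict local max.

max


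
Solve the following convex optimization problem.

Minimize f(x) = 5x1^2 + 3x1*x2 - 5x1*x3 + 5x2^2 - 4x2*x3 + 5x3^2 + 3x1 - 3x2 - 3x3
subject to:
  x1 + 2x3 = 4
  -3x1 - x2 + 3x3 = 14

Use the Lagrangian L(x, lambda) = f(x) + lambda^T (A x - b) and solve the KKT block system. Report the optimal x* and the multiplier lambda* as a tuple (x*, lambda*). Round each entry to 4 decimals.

Form the Lagrangian:
  L(x, lambda) = (1/2) x^T Q x + c^T x + lambda^T (A x - b)
Stationarity (grad_x L = 0): Q x + c + A^T lambda = 0.
Primal feasibility: A x = b.

This gives the KKT block system:
  [ Q   A^T ] [ x     ]   [-c ]
  [ A    0  ] [ lambda ] = [ b ]

Solving the linear system:
  x*      = (-2.0229, 1.1029, 3.0114)
  lambda* = (-1.28, -10.0857)
  f(x*)   = 63.9543

x* = (-2.0229, 1.1029, 3.0114), lambda* = (-1.28, -10.0857)


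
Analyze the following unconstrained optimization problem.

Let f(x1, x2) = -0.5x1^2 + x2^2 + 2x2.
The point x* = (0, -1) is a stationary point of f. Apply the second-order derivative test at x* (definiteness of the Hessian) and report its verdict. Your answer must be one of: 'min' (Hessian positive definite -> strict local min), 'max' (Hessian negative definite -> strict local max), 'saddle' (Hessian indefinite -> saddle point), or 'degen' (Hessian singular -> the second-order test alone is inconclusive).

Compute the Hessian H = grad^2 f:
  H = [[-1, 0], [0, 2]]
Verify stationarity: grad f(x*) = H x* + g = (0, 0).
Eigenvalues of H: -1, 2.
Eigenvalues have mixed signs, so H is indefinite -> x* is a saddle point.

saddle


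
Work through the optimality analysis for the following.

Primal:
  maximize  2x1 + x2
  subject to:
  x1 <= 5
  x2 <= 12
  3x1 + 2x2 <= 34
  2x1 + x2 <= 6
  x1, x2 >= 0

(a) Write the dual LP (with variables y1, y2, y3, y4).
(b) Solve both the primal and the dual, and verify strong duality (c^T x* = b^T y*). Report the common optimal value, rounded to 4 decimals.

The standard primal-dual pair for 'max c^T x s.t. A x <= b, x >= 0' is:
  Dual:  min b^T y  s.t.  A^T y >= c,  y >= 0.

So the dual LP is:
  minimize  5y1 + 12y2 + 34y3 + 6y4
  subject to:
    y1 + 3y3 + 2y4 >= 2
    y2 + 2y3 + y4 >= 1
    y1, y2, y3, y4 >= 0

Solving the primal: x* = (3, 0).
  primal value c^T x* = 6.
Solving the dual: y* = (0, 0, 0, 1).
  dual value b^T y* = 6.
Strong duality: c^T x* = b^T y*. Confirmed.

6


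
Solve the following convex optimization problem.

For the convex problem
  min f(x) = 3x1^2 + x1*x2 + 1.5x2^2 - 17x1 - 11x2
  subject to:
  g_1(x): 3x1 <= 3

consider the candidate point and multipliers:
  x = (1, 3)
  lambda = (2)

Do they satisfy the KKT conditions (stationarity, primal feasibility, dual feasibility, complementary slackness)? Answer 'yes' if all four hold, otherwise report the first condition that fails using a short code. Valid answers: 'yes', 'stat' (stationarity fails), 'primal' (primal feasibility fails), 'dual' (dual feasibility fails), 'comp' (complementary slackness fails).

Gradient of f: grad f(x) = Q x + c = (-8, -1)
Constraint values g_i(x) = a_i^T x - b_i:
  g_1((1, 3)) = 0
Stationarity residual: grad f(x) + sum_i lambda_i a_i = (-2, -1)
  -> stationarity FAILS
Primal feasibility (all g_i <= 0): OK
Dual feasibility (all lambda_i >= 0): OK
Complementary slackness (lambda_i * g_i(x) = 0 for all i): OK

Verdict: the first failing condition is stationarity -> stat.

stat


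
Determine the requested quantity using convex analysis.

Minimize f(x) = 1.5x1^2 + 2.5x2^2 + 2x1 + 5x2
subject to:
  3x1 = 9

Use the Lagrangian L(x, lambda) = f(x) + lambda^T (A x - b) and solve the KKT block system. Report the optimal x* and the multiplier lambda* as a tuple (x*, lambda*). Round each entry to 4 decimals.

Form the Lagrangian:
  L(x, lambda) = (1/2) x^T Q x + c^T x + lambda^T (A x - b)
Stationarity (grad_x L = 0): Q x + c + A^T lambda = 0.
Primal feasibility: A x = b.

This gives the KKT block system:
  [ Q   A^T ] [ x     ]   [-c ]
  [ A    0  ] [ lambda ] = [ b ]

Solving the linear system:
  x*      = (3, -1)
  lambda* = (-3.6667)
  f(x*)   = 17

x* = (3, -1), lambda* = (-3.6667)


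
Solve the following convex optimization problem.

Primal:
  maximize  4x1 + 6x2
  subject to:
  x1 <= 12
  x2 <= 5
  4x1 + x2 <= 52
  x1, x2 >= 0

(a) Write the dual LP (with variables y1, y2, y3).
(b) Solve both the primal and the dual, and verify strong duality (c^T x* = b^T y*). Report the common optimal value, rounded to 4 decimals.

The standard primal-dual pair for 'max c^T x s.t. A x <= b, x >= 0' is:
  Dual:  min b^T y  s.t.  A^T y >= c,  y >= 0.

So the dual LP is:
  minimize  12y1 + 5y2 + 52y3
  subject to:
    y1 + 4y3 >= 4
    y2 + y3 >= 6
    y1, y2, y3 >= 0

Solving the primal: x* = (11.75, 5).
  primal value c^T x* = 77.
Solving the dual: y* = (0, 5, 1).
  dual value b^T y* = 77.
Strong duality: c^T x* = b^T y*. Confirmed.

77


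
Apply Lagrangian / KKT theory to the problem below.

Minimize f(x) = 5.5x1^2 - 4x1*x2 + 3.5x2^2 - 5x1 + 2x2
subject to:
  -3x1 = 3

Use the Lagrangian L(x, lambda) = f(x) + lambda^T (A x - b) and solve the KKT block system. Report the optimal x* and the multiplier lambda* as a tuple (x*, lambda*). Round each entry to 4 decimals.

Form the Lagrangian:
  L(x, lambda) = (1/2) x^T Q x + c^T x + lambda^T (A x - b)
Stationarity (grad_x L = 0): Q x + c + A^T lambda = 0.
Primal feasibility: A x = b.

This gives the KKT block system:
  [ Q   A^T ] [ x     ]   [-c ]
  [ A    0  ] [ lambda ] = [ b ]

Solving the linear system:
  x*      = (-1, -0.8571)
  lambda* = (-4.1905)
  f(x*)   = 7.9286

x* = (-1, -0.8571), lambda* = (-4.1905)


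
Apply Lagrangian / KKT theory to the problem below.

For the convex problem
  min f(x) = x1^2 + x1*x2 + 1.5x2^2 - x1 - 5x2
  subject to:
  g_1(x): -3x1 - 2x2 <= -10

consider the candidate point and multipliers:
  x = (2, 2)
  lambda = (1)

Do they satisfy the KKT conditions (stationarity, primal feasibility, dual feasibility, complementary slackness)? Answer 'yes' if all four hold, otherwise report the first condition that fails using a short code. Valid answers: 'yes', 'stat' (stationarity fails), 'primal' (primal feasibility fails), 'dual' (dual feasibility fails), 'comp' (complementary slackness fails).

Gradient of f: grad f(x) = Q x + c = (5, 3)
Constraint values g_i(x) = a_i^T x - b_i:
  g_1((2, 2)) = 0
Stationarity residual: grad f(x) + sum_i lambda_i a_i = (2, 1)
  -> stationarity FAILS
Primal feasibility (all g_i <= 0): OK
Dual feasibility (all lambda_i >= 0): OK
Complementary slackness (lambda_i * g_i(x) = 0 for all i): OK

Verdict: the first failing condition is stationarity -> stat.

stat


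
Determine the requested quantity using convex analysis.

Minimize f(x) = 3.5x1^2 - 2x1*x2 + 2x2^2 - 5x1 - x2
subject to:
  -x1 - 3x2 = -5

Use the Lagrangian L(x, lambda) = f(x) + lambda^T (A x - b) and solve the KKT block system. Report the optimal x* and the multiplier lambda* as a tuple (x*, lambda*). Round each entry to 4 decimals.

Form the Lagrangian:
  L(x, lambda) = (1/2) x^T Q x + c^T x + lambda^T (A x - b)
Stationarity (grad_x L = 0): Q x + c + A^T lambda = 0.
Primal feasibility: A x = b.

This gives the KKT block system:
  [ Q   A^T ] [ x     ]   [-c ]
  [ A    0  ] [ lambda ] = [ b ]

Solving the linear system:
  x*      = (1.1646, 1.2785)
  lambda* = (0.5949)
  f(x*)   = -2.0633

x* = (1.1646, 1.2785), lambda* = (0.5949)


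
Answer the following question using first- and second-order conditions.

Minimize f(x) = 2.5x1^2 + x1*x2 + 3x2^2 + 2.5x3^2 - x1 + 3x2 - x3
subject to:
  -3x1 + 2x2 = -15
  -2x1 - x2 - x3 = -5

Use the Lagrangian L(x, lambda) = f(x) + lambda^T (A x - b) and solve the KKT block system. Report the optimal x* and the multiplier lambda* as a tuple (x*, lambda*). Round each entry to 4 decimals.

Form the Lagrangian:
  L(x, lambda) = (1/2) x^T Q x + c^T x + lambda^T (A x - b)
Stationarity (grad_x L = 0): Q x + c + A^T lambda = 0.
Primal feasibility: A x = b.

This gives the KKT block system:
  [ Q   A^T ] [ x     ]   [-c ]
  [ A    0  ] [ lambda ] = [ b ]

Solving the linear system:
  x*      = (3.4653, -2.3021, 0.3716)
  lambda* = (4.1027, 0.858)
  f(x*)   = 27.5438

x* = (3.4653, -2.3021, 0.3716), lambda* = (4.1027, 0.858)


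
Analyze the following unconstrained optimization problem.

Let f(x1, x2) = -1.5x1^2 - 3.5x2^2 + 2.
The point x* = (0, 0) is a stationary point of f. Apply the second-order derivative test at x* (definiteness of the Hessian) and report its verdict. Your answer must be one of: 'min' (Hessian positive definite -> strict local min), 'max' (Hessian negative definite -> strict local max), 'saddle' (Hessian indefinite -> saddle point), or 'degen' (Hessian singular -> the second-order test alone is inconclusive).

Compute the Hessian H = grad^2 f:
  H = [[-3, 0], [0, -7]]
Verify stationarity: grad f(x*) = H x* + g = (0, 0).
Eigenvalues of H: -7, -3.
Both eigenvalues < 0, so H is negative definite -> x* is a strict local max.

max


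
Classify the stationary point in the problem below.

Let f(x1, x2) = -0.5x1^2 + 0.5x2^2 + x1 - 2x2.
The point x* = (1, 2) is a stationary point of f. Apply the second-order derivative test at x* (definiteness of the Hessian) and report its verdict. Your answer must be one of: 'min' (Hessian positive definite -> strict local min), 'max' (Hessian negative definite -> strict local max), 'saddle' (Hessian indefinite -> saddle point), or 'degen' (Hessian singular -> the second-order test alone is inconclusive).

Compute the Hessian H = grad^2 f:
  H = [[-1, 0], [0, 1]]
Verify stationarity: grad f(x*) = H x* + g = (0, 0).
Eigenvalues of H: -1, 1.
Eigenvalues have mixed signs, so H is indefinite -> x* is a saddle point.

saddle
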